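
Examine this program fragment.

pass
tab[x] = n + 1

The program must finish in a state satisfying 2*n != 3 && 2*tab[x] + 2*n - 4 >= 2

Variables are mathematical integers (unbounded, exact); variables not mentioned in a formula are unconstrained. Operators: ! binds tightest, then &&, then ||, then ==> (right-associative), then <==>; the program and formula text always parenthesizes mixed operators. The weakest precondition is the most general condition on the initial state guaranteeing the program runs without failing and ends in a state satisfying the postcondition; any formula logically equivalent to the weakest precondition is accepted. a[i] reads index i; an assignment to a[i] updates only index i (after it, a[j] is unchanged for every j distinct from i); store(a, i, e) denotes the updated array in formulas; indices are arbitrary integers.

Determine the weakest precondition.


Working backward. After the program, the postcondition 2*n != 3 && 2*tab[x] + 2*n - 4 >= 2 must hold; in canonical form it is 2*n != 3 && 2*tab[x] + 2*n >= 6.
Before tab[x] := n + 1: 2*n != 3 && 2*store(tab, x, n + 1)[x] + 2*n >= 6
Before skip: 2*n != 3 && 2*store(tab, x, n + 1)[x] + 2*n >= 6
Answer: WP = 2*n != 3 && 2*store(tab, x, n + 1)[x] + 2*n >= 6


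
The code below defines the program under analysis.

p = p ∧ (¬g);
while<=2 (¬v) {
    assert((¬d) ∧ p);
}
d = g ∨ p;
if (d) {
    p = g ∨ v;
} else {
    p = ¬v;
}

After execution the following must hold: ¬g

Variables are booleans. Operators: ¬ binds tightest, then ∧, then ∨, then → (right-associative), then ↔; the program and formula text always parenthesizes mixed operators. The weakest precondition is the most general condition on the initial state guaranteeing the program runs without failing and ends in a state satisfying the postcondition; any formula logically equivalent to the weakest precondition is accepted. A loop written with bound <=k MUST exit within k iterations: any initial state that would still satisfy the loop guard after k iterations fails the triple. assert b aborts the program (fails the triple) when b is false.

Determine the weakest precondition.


Working backward. After the program, ¬g must hold.
Then branch requires ¬g; else branch requires ¬g.
Before the if: (d → (¬g)) ∧ ((¬d) → (¬g))
Before d := g ∨ p: ((g ∨ p) → (¬g)) ∧ ((¬(g ∨ p)) → (¬g))
Before the loop (bound <=2), unroll the exhaustion recursion (WP_0 = exit-now case; WP_j = one more guarded iteration, up to j = 2):
  WP_0: v ∧ ((g ∨ p) → (¬g)) ∧ ((¬(g ∨ p)) → (¬g))
  WP_1: ((¬v) → ((¬d) ∧ p ∧ v ∧ ((g ∨ p) → (¬g)) ∧ ((¬(g ∨ p)) → (¬g)))) ∧ (v → (((g ∨ p) → (¬g)) ∧ ((¬(g ∨ p)) → (¬g))))
  WP_2: ((¬v) → ((¬d) ∧ p ∧ ((¬v) → ((¬d) ∧ p ∧ v ∧ ((g ∨ p) → (¬g)) ∧ ((¬(g ∨ p)) → (¬g)))) ∧ (v → (((g ∨ p) → (¬g)) ∧ ((¬(g ∨ p)) → (¬g)))))) ∧ (v → (((g ∨ p) → (¬g)) ∧ ((¬(g ∨ p)) → (¬g))))
So before the loop: ((¬v) → ((¬d) ∧ p ∧ ((¬v) → ((¬d) ∧ p ∧ v ∧ ((g ∨ p) → (¬g)) ∧ ((¬(g ∨ p)) → (¬g)))) ∧ (v → (((g ∨ p) → (¬g)) ∧ ((¬(g ∨ p)) → (¬g)))))) ∧ (v → (((g ∨ p) → (¬g)) ∧ ((¬(g ∨ p)) → (¬g))))
Before p := p ∧ (¬g): ((¬v) → ((¬d) ∧ p ∧ (¬g) ∧ ((¬v) → ((¬d) ∧ p ∧ (¬g) ∧ v ∧ ((g ∨ (p ∧ (¬g))) → (¬g)) ∧ ((¬(g ∨ (p ∧ (¬g)))) → (¬g)))) ∧ (v → (((g ∨ (p ∧ (¬g))) → (¬g)) ∧ ((¬(g ∨ (p ∧ (¬g)))) → (¬g)))))) ∧ (v → (((g ∨ (p ∧ (¬g))) → (¬g)) ∧ ((¬(g ∨ (p ∧ (¬g)))) → (¬g))))
Answer: WP = ((¬v) → ((¬d) ∧ p ∧ (¬g) ∧ ((¬v) → ((¬d) ∧ p ∧ (¬g) ∧ v ∧ ((g ∨ (p ∧ (¬g))) → (¬g)) ∧ ((¬(g ∨ (p ∧ (¬g)))) → (¬g)))) ∧ (v → (((g ∨ (p ∧ (¬g))) → (¬g)) ∧ ((¬(g ∨ (p ∧ (¬g)))) → (¬g)))))) ∧ (v → (((g ∨ (p ∧ (¬g))) → (¬g)) ∧ ((¬(g ∨ (p ∧ (¬g)))) → (¬g))))


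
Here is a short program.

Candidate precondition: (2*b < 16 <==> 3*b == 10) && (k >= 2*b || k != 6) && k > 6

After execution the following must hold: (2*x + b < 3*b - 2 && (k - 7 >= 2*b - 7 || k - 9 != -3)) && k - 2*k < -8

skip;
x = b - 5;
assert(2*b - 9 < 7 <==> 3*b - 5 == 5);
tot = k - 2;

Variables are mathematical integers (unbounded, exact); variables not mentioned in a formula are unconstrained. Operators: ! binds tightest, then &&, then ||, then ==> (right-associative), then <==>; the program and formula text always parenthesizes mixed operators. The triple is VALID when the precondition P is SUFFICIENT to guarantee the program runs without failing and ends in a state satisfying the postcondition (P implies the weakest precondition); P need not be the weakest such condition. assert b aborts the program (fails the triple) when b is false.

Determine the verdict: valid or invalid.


Working backward. After the program, the postcondition (2*x + b < 3*b - 2 && (k - 7 >= 2*b - 7 || k - 9 != -3)) && k - 2*k < -8 must hold; in canonical form it is 2*x < 2*b - 2 && (k >= 2*b || k != 6) && k > 8.
Before tot := k - 2: 2*x < 2*b - 2 && (k >= 2*b || k != 6) && k > 8
Before assert 2*b - 9 < 7 <==> 3*b - 5 == 5: (2*b < 16 <==> 3*b == 10) && 2*x < 2*b - 2 && (k >= 2*b || k != 6) && k > 8
Before x := b - 5: (2*b < 16 <==> 3*b == 10) && (k >= 2*b || k != 6) && k > 8
Before skip: (2*b < 16 <==> 3*b == 10) && (k >= 2*b || k != 6) && k > 8
The weakest precondition is (2*b < 16 <==> 3*b == 10) && (k >= 2*b || k != 6) && k > 8.
Check whether (2*b < 16 <==> 3*b == 10) && (k >= 2*b || k != 6) && k > 6 implies it.
Countermodel: at the initial state b = 8, k = 7, the precondition holds but the weakest precondition fails.
Answer: invalid


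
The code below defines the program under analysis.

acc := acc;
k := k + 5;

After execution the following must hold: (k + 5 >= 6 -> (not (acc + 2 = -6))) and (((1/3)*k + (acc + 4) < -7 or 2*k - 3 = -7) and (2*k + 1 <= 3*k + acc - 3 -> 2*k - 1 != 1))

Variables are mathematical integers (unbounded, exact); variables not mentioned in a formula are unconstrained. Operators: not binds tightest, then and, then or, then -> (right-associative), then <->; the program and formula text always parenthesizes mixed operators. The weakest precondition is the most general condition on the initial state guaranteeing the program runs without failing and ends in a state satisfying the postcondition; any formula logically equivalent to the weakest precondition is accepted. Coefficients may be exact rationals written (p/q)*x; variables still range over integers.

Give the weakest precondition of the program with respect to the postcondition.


Working backward. After the program, the postcondition (k + 5 >= 6 -> (not (acc + 2 = -6))) and (((1/3)*k + (acc + 4) < -7 or 2*k - 3 = -7) and (2*k + 1 <= 3*k + acc - 3 -> 2*k - 1 != 1)) must hold; in canonical form it is (k >= 1 -> (not (acc = -8))) and (acc + (1/3)*k < -11 or 2*k = -4) and (acc + k >= 4 -> 2*k != 2).
Before k := k + 5: (k >= -4 -> (not (acc = -8))) and (acc + (1/3)*k < -38/3 or 2*k = -14) and (acc + k >= -1 -> 2*k != -8)
Before acc := acc: (k >= -4 -> (not (acc = -8))) and (acc + (1/3)*k < -38/3 or 2*k = -14) and (acc + k >= -1 -> 2*k != -8)
Answer: WP = (k >= -4 -> (not (acc = -8))) and (acc + (1/3)*k < -38/3 or 2*k = -14) and (acc + k >= -1 -> 2*k != -8)


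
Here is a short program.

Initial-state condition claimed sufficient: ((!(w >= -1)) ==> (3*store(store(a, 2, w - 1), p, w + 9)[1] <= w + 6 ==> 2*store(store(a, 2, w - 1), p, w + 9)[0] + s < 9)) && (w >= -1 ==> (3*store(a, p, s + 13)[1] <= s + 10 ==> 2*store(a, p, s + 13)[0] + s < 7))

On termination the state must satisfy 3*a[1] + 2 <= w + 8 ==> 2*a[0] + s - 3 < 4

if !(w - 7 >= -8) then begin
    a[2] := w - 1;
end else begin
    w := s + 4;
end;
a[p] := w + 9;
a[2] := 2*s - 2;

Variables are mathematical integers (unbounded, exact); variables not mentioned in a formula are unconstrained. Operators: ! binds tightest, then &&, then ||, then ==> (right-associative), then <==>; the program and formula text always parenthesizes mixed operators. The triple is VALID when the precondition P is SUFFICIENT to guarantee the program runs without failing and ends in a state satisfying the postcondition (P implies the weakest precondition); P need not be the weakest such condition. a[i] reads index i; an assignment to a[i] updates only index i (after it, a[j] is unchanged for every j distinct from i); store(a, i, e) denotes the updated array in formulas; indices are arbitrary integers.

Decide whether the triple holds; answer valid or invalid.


Working backward. After the program, the postcondition 3*a[1] + 2 <= w + 8 ==> 2*a[0] + s - 3 < 4 must hold; in canonical form it is 3*a[1] <= w + 6 ==> 2*a[0] + s < 7.
Before a[2] := 2*s - 2: 3*a[1] <= w + 6 ==> 2*a[0] + s < 7
Before a[p] := w + 9: 3*store(a, p, w + 9)[1] <= w + 6 ==> 2*store(a, p, w + 9)[0] + s < 7
Then branch requires 3*store(store(a, 2, w - 1), p, w + 9)[1] <= w + 6 ==> 2*store(store(a, 2, w - 1), p, w + 9)[0] + s < 7; else branch requires 3*store(a, p, s + 13)[1] <= s + 10 ==> 2*store(a, p, s + 13)[0] + s < 7.
Before the if: ((!(w >= -1)) ==> (3*store(store(a, 2, w - 1), p, w + 9)[1] <= w + 6 ==> 2*store(store(a, 2, w - 1), p, w + 9)[0] + s < 7)) && (w >= -1 ==> (3*store(a, p, s + 13)[1] <= s + 10 ==> 2*store(a, p, s + 13)[0] + s < 7))
The weakest precondition is ((!(w >= -1)) ==> (3*store(store(a, 2, w - 1), p, w + 9)[1] <= w + 6 ==> 2*store(store(a, 2, w - 1), p, w + 9)[0] + s < 7)) && (w >= -1 ==> (3*store(a, p, s + 13)[1] <= s + 10 ==> 2*store(a, p, s + 13)[0] + s < 7)).
Check whether ((!(w >= -1)) ==> (3*store(store(a, 2, w - 1), p, w + 9)[1] <= w + 6 ==> 2*store(store(a, 2, w - 1), p, w + 9)[0] + s < 9)) && (w >= -1 ==> (3*store(a, p, s + 13)[1] <= s + 10 ==> 2*store(a, p, s + 13)[0] + s < 7)) implies it.
Countermodel: at the initial state a = {[0] = 3, [1] = 3, [2] = 3, elsewhere 3}, p = 1, s = 1, w = -11, the precondition holds but the weakest precondition fails.
Answer: invalid


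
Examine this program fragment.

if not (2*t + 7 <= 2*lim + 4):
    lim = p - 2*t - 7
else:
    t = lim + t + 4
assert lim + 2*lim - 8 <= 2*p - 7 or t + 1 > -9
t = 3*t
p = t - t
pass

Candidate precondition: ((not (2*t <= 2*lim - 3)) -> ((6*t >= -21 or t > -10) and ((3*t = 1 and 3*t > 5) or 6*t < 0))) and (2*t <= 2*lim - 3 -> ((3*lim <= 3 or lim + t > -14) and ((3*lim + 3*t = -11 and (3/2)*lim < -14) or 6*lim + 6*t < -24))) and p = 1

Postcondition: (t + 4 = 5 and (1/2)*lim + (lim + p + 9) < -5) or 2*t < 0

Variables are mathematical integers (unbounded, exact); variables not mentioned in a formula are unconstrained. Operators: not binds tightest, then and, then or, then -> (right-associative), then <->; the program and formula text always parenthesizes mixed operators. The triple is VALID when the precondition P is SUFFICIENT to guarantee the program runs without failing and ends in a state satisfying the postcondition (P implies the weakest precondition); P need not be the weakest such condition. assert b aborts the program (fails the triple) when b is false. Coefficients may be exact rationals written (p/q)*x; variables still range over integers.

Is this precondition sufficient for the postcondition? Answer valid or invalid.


Working backward. After the program, the postcondition (t + 4 = 5 and (1/2)*lim + (lim + p + 9) < -5) or 2*t < 0 must hold; in canonical form it is (t = 1 and (3/2)*lim + p < -14) or 2*t < 0.
Before skip: (t = 1 and (3/2)*lim + p < -14) or 2*t < 0
Before p := t - t: (t = 1 and (3/2)*lim < -14) or 2*t < 0
Before t := 3*t: (3*t = 1 and (3/2)*lim < -14) or 6*t < 0
Before assert lim + 2*lim - 8 <= 2*p - 7 or t + 1 > -9: (3*lim <= 2*p + 1 or t > -10) and ((3*t = 1 and (3/2)*lim < -14) or 6*t < 0)
Then branch requires (p <= 6*t + 22 or t > -10) and ((3*t = 1 and (3/2)*p < 3*t - 7/2) or 6*t < 0); else branch requires (3*lim <= 2*p + 1 or lim + t > -14) and ((3*lim + 3*t = -11 and (3/2)*lim < -14) or 6*lim + 6*t < -24).
Before the if: ((not (2*t <= 2*lim - 3)) -> ((p <= 6*t + 22 or t > -10) and ((3*t = 1 and (3/2)*p < 3*t - 7/2) or 6*t < 0))) and (2*t <= 2*lim - 3 -> ((3*lim <= 2*p + 1 or lim + t > -14) and ((3*lim + 3*t = -11 and (3/2)*lim < -14) or 6*lim + 6*t < -24)))
The weakest precondition is ((not (2*t <= 2*lim - 3)) -> ((p <= 6*t + 22 or t > -10) and ((3*t = 1 and (3/2)*p < 3*t - 7/2) or 6*t < 0))) and (2*t <= 2*lim - 3 -> ((3*lim <= 2*p + 1 or lim + t > -14) and ((3*lim + 3*t = -11 and (3/2)*lim < -14) or 6*lim + 6*t < -24))).
Check whether ((not (2*t <= 2*lim - 3)) -> ((6*t >= -21 or t > -10) and ((3*t = 1 and 3*t > 5) or 6*t < 0))) and (2*t <= 2*lim - 3 -> ((3*lim <= 3 or lim + t > -14) and ((3*lim + 3*t = -11 and (3/2)*lim < -14) or 6*lim + 6*t < -24))) and p = 1 implies it.
Every state satisfying the precondition satisfies the weakest precondition: the implication holds.
Answer: valid


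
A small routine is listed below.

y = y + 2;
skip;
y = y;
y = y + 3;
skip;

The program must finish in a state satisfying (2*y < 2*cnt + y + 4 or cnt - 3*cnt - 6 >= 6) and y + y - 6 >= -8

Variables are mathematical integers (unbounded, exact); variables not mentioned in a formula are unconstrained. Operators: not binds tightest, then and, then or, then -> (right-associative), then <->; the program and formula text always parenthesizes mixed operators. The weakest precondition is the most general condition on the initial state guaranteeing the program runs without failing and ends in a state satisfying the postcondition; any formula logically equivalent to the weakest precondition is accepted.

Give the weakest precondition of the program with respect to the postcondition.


Working backward. After the program, the postcondition (2*y < 2*cnt + y + 4 or cnt - 3*cnt - 6 >= 6) and y + y - 6 >= -8 must hold; in canonical form it is (y < 2*cnt + 4 or 2*cnt <= -12) and 2*y >= -2.
Before skip: (y < 2*cnt + 4 or 2*cnt <= -12) and 2*y >= -2
Before y := y + 3: (y < 2*cnt + 1 or 2*cnt <= -12) and 2*y >= -8
Before y := y: (y < 2*cnt + 1 or 2*cnt <= -12) and 2*y >= -8
Before skip: (y < 2*cnt + 1 or 2*cnt <= -12) and 2*y >= -8
Before y := y + 2: (y < 2*cnt - 1 or 2*cnt <= -12) and 2*y >= -12
Answer: WP = (y < 2*cnt - 1 or 2*cnt <= -12) and 2*y >= -12


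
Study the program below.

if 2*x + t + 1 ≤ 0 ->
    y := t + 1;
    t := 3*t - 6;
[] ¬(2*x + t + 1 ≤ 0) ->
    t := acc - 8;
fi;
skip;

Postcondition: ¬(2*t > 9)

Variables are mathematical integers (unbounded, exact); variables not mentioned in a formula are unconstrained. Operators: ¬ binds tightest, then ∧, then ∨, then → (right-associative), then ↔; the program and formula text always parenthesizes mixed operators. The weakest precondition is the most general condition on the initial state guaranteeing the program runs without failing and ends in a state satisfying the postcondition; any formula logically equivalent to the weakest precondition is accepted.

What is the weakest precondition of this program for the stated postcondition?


Working backward. After the program, ¬(2*t > 9) must hold.
Before skip: ¬(2*t > 9)
Then branch requires ¬(6*t > 21); else branch requires ¬(2*acc > 25).
Before the if: (t + 2*x ≤ -1 → (¬(6*t > 21))) ∧ ((¬(t + 2*x ≤ -1)) → (¬(2*acc > 25)))
Answer: WP = (t + 2*x ≤ -1 → (¬(6*t > 21))) ∧ ((¬(t + 2*x ≤ -1)) → (¬(2*acc > 25)))


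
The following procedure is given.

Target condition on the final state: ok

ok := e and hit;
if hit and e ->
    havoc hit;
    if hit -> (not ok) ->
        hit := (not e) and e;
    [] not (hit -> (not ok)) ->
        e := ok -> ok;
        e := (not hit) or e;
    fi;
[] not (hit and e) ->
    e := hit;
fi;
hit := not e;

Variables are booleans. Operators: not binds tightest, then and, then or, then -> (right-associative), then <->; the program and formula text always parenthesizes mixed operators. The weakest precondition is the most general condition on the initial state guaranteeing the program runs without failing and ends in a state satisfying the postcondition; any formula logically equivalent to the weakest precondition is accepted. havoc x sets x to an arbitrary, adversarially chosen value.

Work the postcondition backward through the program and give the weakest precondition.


Working backward. After the program, ok must hold.
Before hit := not e: ok
Then branch requires ((not ok) -> ok) and ok; else branch requires ok.
Before the if: ((hit and e) -> (((not ok) -> ok) and ok)) and ((not (hit and e)) -> ok)
Before ok := e and hit: ((hit and e) -> (((not (e and hit)) -> (e and hit)) and e and hit)) and ((not (hit and e)) -> (e and hit))
Answer: WP = ((hit and e) -> (((not (e and hit)) -> (e and hit)) and e and hit)) and ((not (hit and e)) -> (e and hit))


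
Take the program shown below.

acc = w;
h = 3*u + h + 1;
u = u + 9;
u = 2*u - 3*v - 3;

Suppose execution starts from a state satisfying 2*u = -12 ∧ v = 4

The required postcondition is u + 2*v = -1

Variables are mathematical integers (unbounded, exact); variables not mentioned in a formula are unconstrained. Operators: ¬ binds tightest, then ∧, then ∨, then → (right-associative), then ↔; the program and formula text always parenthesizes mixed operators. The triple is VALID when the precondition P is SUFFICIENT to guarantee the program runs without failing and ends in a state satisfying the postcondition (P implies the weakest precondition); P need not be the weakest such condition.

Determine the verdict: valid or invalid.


Working backward. After the program, u + 2*v = -1 must hold.
Before u := 2*u - 3*v - 3: 2*u = v + 2
Before u := u + 9: 2*u = v - 16
Before h := 3*u + h + 1: 2*u = v - 16
Before acc := w: 2*u = v - 16
The weakest precondition is 2*u = v - 16.
Check whether 2*u = -12 ∧ v = 4 implies it.
Every state satisfying the precondition satisfies the weakest precondition: the implication holds.
Answer: valid


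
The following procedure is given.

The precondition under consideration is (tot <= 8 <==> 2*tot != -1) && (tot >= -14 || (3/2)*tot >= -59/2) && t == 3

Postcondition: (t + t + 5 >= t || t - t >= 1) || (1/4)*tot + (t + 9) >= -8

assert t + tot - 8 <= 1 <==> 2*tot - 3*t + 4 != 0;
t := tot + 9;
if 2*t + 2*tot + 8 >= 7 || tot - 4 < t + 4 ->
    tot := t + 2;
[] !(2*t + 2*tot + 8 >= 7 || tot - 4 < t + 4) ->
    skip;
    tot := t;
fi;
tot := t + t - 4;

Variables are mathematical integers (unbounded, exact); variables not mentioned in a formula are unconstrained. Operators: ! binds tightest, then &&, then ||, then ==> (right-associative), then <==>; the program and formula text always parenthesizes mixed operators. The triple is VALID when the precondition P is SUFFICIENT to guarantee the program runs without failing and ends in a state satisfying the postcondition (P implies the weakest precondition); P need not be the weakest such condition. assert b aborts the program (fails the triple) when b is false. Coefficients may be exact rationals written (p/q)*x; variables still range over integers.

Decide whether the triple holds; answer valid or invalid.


Working backward. After the program, the postcondition (t + t + 5 >= t || t - t >= 1) || (1/4)*tot + (t + 9) >= -8 must hold; in canonical form it is t >= -5 || t + (1/4)*tot >= -17.
Before tot := t + t - 4: t >= -5 || (3/2)*t >= -16
Then branch requires t >= -5 || (3/2)*t >= -16; else branch requires t >= -5 || (3/2)*t >= -16.
Before the if: ((2*t + 2*tot >= -1 || tot < t + 8) ==> (t >= -5 || (3/2)*t >= -16)) && ((!(2*t + 2*tot >= -1 || tot < t + 8)) ==> (t >= -5 || (3/2)*t >= -16))
Before t := tot + 9: tot >= -14 || (3/2)*tot >= -59/2
Before assert t + tot - 8 <= 1 <==> 2*tot - 3*t + 4 != 0: (t + tot <= 9 <==> 2*tot != 3*t - 4) && (tot >= -14 || (3/2)*tot >= -59/2)
The weakest precondition is (t + tot <= 9 <==> 2*tot != 3*t - 4) && (tot >= -14 || (3/2)*tot >= -59/2).
Check whether (tot <= 8 <==> 2*tot != -1) && (tot >= -14 || (3/2)*tot >= -59/2) && t == 3 implies it.
Countermodel: at the initial state t = 3, tot = 7, the precondition holds but the weakest precondition fails.
Answer: invalid


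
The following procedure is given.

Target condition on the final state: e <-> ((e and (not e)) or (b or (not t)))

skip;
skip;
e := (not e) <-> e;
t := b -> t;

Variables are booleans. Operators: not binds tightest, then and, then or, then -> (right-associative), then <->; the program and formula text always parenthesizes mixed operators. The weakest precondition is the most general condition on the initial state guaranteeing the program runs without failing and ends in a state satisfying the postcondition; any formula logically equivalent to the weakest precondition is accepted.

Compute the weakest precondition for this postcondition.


Working backward. After the program, the postcondition e <-> ((e and (not e)) or (b or (not t))) must hold; in canonical form it is e <-> (b or (not t)).
Before t := b -> t: e <-> (b or (not (b -> t)))
Before e := (not e) <-> e: ((not e) <-> e) <-> (b or (not (b -> t)))
Before skip: ((not e) <-> e) <-> (b or (not (b -> t)))
Before skip: ((not e) <-> e) <-> (b or (not (b -> t)))
Answer: WP = ((not e) <-> e) <-> (b or (not (b -> t)))


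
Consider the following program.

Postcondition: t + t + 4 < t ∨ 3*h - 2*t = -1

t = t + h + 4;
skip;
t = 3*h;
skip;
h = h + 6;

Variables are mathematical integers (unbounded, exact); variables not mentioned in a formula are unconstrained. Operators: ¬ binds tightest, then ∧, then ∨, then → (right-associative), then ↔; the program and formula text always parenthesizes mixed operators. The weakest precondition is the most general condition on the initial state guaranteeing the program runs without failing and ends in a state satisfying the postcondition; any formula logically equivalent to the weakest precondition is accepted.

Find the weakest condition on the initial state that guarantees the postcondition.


Working backward. After the program, the postcondition t + t + 4 < t ∨ 3*h - 2*t = -1 must hold; in canonical form it is t < -4 ∨ 3*h = 2*t - 1.
Before h := h + 6: t < -4 ∨ 3*h = 2*t - 19
Before skip: t < -4 ∨ 3*h = 2*t - 19
Before t := 3*h: 3*h < -4 ∨ 3*h = 19
Before skip: 3*h < -4 ∨ 3*h = 19
Before t := t + h + 4: 3*h < -4 ∨ 3*h = 19
Answer: WP = 3*h < -4 ∨ 3*h = 19


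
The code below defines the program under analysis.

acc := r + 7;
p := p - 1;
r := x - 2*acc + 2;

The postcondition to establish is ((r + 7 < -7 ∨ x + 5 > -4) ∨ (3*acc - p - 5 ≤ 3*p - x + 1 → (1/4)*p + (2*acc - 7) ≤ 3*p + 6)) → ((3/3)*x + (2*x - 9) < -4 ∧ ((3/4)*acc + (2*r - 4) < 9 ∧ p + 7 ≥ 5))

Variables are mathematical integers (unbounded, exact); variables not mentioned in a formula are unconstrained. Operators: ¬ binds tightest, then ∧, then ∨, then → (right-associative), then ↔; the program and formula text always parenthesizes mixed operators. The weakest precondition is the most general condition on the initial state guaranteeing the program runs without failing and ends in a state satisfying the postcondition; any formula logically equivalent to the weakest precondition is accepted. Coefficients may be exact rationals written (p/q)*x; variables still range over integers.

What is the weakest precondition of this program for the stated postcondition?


Working backward. After the program, the postcondition ((r + 7 < -7 ∨ x + 5 > -4) ∨ (3*acc - p - 5 ≤ 3*p - x + 1 → (1/4)*p + (2*acc - 7) ≤ 3*p + 6)) → ((3/3)*x + (2*x - 9) < -4 ∧ ((3/4)*acc + (2*r - 4) < 9 ∧ p + 7 ≥ 5)) must hold; in canonical form it is (r < -14 ∨ x > -9 ∨ (3*acc + x ≤ 4*p + 6 → 2*acc ≤ (11/4)*p + 13)) → (3*x < 5 ∧ (3/4)*acc + 2*r < 13 ∧ p ≥ -2).
Before r := x - 2*acc + 2: (x < 2*acc - 16 ∨ x > -9 ∨ (3*acc + x ≤ 4*p + 6 → 2*acc ≤ (11/4)*p + 13)) → (3*x < 5 ∧ 2*x < (13/4)*acc + 9 ∧ p ≥ -2)
Before p := p - 1: (x < 2*acc - 16 ∨ x > -9 ∨ (3*acc + x ≤ 4*p + 2 → 2*acc ≤ (11/4)*p + 41/4)) → (3*x < 5 ∧ 2*x < (13/4)*acc + 9 ∧ p ≥ -1)
Before acc := r + 7: (x < 2*r - 2 ∨ x > -9 ∨ (3*r + x ≤ 4*p - 19 → 2*r ≤ (11/4)*p - 15/4)) → (3*x < 5 ∧ 2*x < (13/4)*r + 127/4 ∧ p ≥ -1)
Answer: WP = (x < 2*r - 2 ∨ x > -9 ∨ (3*r + x ≤ 4*p - 19 → 2*r ≤ (11/4)*p - 15/4)) → (3*x < 5 ∧ 2*x < (13/4)*r + 127/4 ∧ p ≥ -1)


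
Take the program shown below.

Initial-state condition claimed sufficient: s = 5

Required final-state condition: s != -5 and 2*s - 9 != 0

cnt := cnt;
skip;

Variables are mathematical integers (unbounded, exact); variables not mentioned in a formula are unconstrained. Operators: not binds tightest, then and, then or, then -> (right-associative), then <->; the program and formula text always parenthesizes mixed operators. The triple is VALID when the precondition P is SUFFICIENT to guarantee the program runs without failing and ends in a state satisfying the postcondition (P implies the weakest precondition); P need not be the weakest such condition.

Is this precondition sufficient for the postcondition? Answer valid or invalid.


Working backward. After the program, the postcondition s != -5 and 2*s - 9 != 0 must hold; in canonical form it is s != -5 and 2*s != 9.
Before skip: s != -5 and 2*s != 9
Before cnt := cnt: s != -5 and 2*s != 9
The weakest precondition is s != -5 and 2*s != 9.
Check whether s = 5 implies it.
Every state satisfying the precondition satisfies the weakest precondition: the implication holds.
Answer: valid


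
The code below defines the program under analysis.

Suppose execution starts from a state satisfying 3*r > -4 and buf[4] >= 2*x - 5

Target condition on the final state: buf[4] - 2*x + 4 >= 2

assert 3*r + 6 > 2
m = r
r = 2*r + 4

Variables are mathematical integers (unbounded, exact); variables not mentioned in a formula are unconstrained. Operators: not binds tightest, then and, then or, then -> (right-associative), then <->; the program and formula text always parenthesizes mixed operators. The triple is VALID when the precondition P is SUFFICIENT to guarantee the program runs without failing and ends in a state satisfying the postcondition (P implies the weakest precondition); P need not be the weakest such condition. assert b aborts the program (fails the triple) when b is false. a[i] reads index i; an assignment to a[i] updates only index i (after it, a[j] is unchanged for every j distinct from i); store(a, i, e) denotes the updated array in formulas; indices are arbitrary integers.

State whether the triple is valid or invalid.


Working backward. After the program, the postcondition buf[4] - 2*x + 4 >= 2 must hold; in canonical form it is buf[4] >= 2*x - 2.
Before r := 2*r + 4: buf[4] >= 2*x - 2
Before m := r: buf[4] >= 2*x - 2
Before assert 3*r + 6 > 2: 3*r > -4 and buf[4] >= 2*x - 2
The weakest precondition is 3*r > -4 and buf[4] >= 2*x - 2.
Check whether 3*r > -4 and buf[4] >= 2*x - 5 implies it.
Countermodel: at the initial state buf = {[4] = 1, elsewhere 1}, r = -1, x = 2, the precondition holds but the weakest precondition fails.
Answer: invalid


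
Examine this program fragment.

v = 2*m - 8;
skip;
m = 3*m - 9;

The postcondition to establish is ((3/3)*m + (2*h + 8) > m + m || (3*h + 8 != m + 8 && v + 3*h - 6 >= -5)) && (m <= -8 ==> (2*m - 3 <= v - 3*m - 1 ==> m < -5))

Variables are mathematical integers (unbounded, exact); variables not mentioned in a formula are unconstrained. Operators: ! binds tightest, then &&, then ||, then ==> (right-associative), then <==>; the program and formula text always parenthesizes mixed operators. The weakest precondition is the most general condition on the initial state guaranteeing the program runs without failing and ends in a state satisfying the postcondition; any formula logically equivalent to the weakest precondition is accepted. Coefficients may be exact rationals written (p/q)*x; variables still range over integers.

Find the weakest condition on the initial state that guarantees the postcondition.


Working backward. After the program, the postcondition ((3/3)*m + (2*h + 8) > m + m || (3*h + 8 != m + 8 && v + 3*h - 6 >= -5)) && (m <= -8 ==> (2*m - 3 <= v - 3*m - 1 ==> m < -5)) must hold; in canonical form it is (2*h > m - 8 || (3*h != m && 3*h + v >= 1)) && (m <= -8 ==> (5*m <= v + 2 ==> m < -5)).
Before m := 3*m - 9: (2*h > 3*m - 17 || (3*h != 3*m - 9 && 3*h + v >= 1)) && (3*m <= 1 ==> (15*m <= v + 47 ==> 3*m < 4))
Before skip: (2*h > 3*m - 17 || (3*h != 3*m - 9 && 3*h + v >= 1)) && (3*m <= 1 ==> (15*m <= v + 47 ==> 3*m < 4))
Before v := 2*m - 8: (2*h > 3*m - 17 || (3*h != 3*m - 9 && 3*h + 2*m >= 9)) && (3*m <= 1 ==> (13*m <= 39 ==> 3*m < 4))
Answer: WP = (2*h > 3*m - 17 || (3*h != 3*m - 9 && 3*h + 2*m >= 9)) && (3*m <= 1 ==> (13*m <= 39 ==> 3*m < 4))


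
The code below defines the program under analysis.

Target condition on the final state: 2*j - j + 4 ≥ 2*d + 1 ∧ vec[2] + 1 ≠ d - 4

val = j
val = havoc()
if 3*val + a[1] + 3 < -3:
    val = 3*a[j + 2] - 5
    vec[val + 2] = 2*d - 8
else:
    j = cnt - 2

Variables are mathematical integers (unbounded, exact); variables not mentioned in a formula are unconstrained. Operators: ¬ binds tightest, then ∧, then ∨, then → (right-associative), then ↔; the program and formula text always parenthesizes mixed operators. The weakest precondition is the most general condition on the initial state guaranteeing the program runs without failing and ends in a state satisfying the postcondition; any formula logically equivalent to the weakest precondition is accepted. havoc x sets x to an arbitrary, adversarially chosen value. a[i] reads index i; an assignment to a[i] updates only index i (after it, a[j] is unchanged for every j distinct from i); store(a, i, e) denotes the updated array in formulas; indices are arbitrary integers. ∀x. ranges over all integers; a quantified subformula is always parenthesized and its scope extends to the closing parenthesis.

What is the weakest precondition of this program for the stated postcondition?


Working backward. After the program, the postcondition 2*j - j + 4 ≥ 2*d + 1 ∧ vec[2] + 1 ≠ d - 4 must hold; in canonical form it is j ≥ 2*d - 3 ∧ vec[2] ≠ d - 5.
Then branch requires j ≥ 2*d - 3 ∧ store(vec, 3*a[j + 2] - 3, 2*d - 8)[2] ≠ d - 5; else branch requires cnt ≥ 2*d - 1 ∧ vec[2] ≠ d - 5.
Before the if: (a[1] + 3*val < -6 → (j ≥ 2*d - 3 ∧ store(vec, 3*a[j + 2] - 3, 2*d - 8)[2] ≠ d - 5)) ∧ ((¬(a[1] + 3*val < -6)) → (cnt ≥ 2*d - 1 ∧ vec[2] ≠ d - 5))
Before havoc val: ∀val_1. ((a[1] + 3*val_1 < -6 → (j ≥ 2*d - 3 ∧ store(vec, 3*a[j + 2] - 3, 2*d - 8)[2] ≠ d - 5)) ∧ ((¬(a[1] + 3*val_1 < -6)) → (cnt ≥ 2*d - 1 ∧ vec[2] ≠ d - 5)))
Before val := j: ∀val_1. ((a[1] + 3*val_1 < -6 → (j ≥ 2*d - 3 ∧ store(vec, 3*a[j + 2] - 3, 2*d - 8)[2] ≠ d - 5)) ∧ ((¬(a[1] + 3*val_1 < -6)) → (cnt ≥ 2*d - 1 ∧ vec[2] ≠ d - 5)))
Answer: WP = ∀val_1. ((a[1] + 3*val_1 < -6 → (j ≥ 2*d - 3 ∧ store(vec, 3*a[j + 2] - 3, 2*d - 8)[2] ≠ d - 5)) ∧ ((¬(a[1] + 3*val_1 < -6)) → (cnt ≥ 2*d - 1 ∧ vec[2] ≠ d - 5)))


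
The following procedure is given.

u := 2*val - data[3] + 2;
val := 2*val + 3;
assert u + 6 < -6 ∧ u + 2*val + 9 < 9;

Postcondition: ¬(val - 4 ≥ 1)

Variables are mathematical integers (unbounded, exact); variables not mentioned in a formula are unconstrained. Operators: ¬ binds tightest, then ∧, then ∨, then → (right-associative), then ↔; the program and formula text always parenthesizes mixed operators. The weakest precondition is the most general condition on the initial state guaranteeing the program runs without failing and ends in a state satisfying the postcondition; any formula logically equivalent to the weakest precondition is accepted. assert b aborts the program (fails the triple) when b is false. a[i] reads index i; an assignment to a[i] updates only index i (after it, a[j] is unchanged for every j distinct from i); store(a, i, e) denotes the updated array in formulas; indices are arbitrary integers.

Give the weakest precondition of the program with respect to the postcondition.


Working backward. After the program, the postcondition ¬(val - 4 ≥ 1) must hold; in canonical form it is ¬(val ≥ 5).
Before assert u + 6 < -6 ∧ u + 2*val + 9 < 9: u < -12 ∧ u + 2*val < 0 ∧ (¬(val ≥ 5))
Before val := 2*val + 3: u < -12 ∧ u + 4*val < -6 ∧ (¬(2*val ≥ 2))
Before u := 2*val - data[3] + 2: 2*val < data[3] - 14 ∧ 6*val < data[3] - 8 ∧ (¬(2*val ≥ 2))
Answer: WP = 2*val < data[3] - 14 ∧ 6*val < data[3] - 8 ∧ (¬(2*val ≥ 2))


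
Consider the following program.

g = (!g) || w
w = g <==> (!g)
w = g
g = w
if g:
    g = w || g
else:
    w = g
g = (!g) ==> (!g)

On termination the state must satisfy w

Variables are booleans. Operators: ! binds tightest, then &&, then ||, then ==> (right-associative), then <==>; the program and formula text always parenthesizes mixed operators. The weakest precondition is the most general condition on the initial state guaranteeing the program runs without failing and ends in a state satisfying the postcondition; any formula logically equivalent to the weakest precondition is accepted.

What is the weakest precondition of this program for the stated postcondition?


Working backward. After the program, w must hold.
Before g := (!g) ==> (!g): w
Then branch requires w; else branch requires g.
Before the if: (g ==> w) && ((!g) ==> g)
Before g := w: (!w) ==> w
Before w := g: (!g) ==> g
Before w := g <==> (!g): (!g) ==> g
Before g := (!g) || w: (!((!g) || w)) ==> ((!g) || w)
Answer: WP = (!((!g) || w)) ==> ((!g) || w)


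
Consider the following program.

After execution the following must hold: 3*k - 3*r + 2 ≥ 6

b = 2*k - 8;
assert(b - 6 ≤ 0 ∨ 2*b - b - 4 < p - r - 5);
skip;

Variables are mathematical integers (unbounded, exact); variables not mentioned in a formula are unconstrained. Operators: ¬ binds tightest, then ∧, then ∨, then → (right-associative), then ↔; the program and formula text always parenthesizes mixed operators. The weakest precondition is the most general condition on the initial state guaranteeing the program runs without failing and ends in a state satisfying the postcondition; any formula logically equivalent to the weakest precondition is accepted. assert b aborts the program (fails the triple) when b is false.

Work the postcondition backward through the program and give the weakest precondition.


Working backward. After the program, the postcondition 3*k - 3*r + 2 ≥ 6 must hold; in canonical form it is 3*k ≥ 3*r + 4.
Before skip: 3*k ≥ 3*r + 4
Before assert b - 6 ≤ 0 ∨ 2*b - b - 4 < p - r - 5: (b ≤ 6 ∨ b + r < p - 1) ∧ 3*k ≥ 3*r + 4
Before b := 2*k - 8: (2*k ≤ 14 ∨ 2*k + r < p + 7) ∧ 3*k ≥ 3*r + 4
Answer: WP = (2*k ≤ 14 ∨ 2*k + r < p + 7) ∧ 3*k ≥ 3*r + 4


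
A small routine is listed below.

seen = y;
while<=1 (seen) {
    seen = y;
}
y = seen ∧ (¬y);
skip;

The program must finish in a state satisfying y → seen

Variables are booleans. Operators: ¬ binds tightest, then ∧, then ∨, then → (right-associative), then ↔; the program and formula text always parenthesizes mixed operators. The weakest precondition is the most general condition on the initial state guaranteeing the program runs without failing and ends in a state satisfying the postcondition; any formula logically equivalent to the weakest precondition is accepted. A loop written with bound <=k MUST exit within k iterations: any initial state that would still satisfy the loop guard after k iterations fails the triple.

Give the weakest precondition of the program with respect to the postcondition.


Working backward. After the program, y → seen must hold.
Before skip: y → seen
Before y := seen ∧ (¬y): (seen ∧ (¬y)) → seen
Before the loop (bound <=1), unroll the exhaustion recursion (WP_0 = exit-now case; WP_j = one more guarded iteration, up to j = 1):
  WP_0: (¬seen) ∧ ((seen ∧ (¬y)) → seen)
  WP_1: (seen → (¬y)) ∧ ((¬seen) → ((seen ∧ (¬y)) → seen))
So before the loop: (seen → (¬y)) ∧ ((¬seen) → ((seen ∧ (¬y)) → seen))
Before seen := y: y → (¬y)
Answer: WP = y → (¬y)


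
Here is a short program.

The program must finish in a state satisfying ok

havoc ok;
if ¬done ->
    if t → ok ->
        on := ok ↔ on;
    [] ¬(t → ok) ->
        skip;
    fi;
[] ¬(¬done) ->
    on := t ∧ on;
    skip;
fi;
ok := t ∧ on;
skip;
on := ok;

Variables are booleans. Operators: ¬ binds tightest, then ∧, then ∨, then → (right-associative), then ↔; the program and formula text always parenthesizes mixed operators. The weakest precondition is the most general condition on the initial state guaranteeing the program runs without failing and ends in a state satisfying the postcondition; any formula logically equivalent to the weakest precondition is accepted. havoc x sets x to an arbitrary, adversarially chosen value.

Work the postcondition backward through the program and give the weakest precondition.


Working backward. After the program, ok must hold.
Before on := ok: ok
Before skip: ok
Before ok := t ∧ on: t ∧ on
Then branch requires ((t → ok) → (t ∧ (ok ↔ on))) ∧ ((¬(t → ok)) → (t ∧ on)); else branch requires t ∧ on.
Before the if: ((¬done) → (((t → ok) → (t ∧ (ok ↔ on))) ∧ ((¬(t → ok)) → (t ∧ on)))) ∧ (done → (t ∧ on))
Before havoc ok: ((¬done) → (t ∧ on)) ∧ (done → (t ∧ on)) ∧ ((¬done) → (((¬t) → (t ∧ (¬on))) ∧ (t → (t ∧ on))))
Answer: WP = ((¬done) → (t ∧ on)) ∧ (done → (t ∧ on)) ∧ ((¬done) → (((¬t) → (t ∧ (¬on))) ∧ (t → (t ∧ on))))


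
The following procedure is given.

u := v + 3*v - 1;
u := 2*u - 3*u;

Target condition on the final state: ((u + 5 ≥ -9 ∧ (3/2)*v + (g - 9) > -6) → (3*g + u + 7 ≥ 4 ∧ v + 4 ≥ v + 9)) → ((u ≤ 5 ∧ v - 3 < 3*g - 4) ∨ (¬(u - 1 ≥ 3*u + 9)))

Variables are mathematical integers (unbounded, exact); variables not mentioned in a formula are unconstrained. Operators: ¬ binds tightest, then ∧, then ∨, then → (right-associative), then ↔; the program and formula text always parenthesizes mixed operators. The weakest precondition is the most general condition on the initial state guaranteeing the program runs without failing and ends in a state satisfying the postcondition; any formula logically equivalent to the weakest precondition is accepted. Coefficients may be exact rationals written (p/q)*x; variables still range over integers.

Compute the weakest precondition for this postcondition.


Working backward. After the program, the postcondition ((u + 5 ≥ -9 ∧ (3/2)*v + (g - 9) > -6) → (3*g + u + 7 ≥ 4 ∧ v + 4 ≥ v + 9)) → ((u ≤ 5 ∧ v - 3 < 3*g - 4) ∨ (¬(u - 1 ≥ 3*u + 9))) must hold; in canonical form it is (¬(u ≥ -14 ∧ g + (3/2)*v > 3)) → ((u ≤ 5 ∧ v < 3*g - 1) ∨ (¬(2*u ≤ -10))).
Before u := 2*u - 3*u: (¬(u ≤ 14 ∧ g + (3/2)*v > 3)) → ((u ≥ -5 ∧ v < 3*g - 1) ∨ (¬(2*u ≥ 10)))
Before u := v + 3*v - 1: (¬(4*v ≤ 15 ∧ g + (3/2)*v > 3)) → ((4*v ≥ -4 ∧ v < 3*g - 1) ∨ (¬(8*v ≥ 12)))
Answer: WP = (¬(4*v ≤ 15 ∧ g + (3/2)*v > 3)) → ((4*v ≥ -4 ∧ v < 3*g - 1) ∨ (¬(8*v ≥ 12)))


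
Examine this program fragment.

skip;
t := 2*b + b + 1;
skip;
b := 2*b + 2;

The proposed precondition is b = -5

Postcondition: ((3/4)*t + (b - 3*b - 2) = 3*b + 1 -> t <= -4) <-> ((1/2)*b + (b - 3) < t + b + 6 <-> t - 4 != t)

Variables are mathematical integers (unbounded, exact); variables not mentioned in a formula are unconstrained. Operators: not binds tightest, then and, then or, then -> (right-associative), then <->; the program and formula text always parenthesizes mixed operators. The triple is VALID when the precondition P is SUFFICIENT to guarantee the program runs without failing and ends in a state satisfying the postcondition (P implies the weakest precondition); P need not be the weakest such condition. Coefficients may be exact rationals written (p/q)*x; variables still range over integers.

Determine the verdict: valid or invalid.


Working backward. After the program, the postcondition ((3/4)*t + (b - 3*b - 2) = 3*b + 1 -> t <= -4) <-> ((1/2)*b + (b - 3) < t + b + 6 <-> t - 4 != t) must hold; in canonical form it is ((3/4)*t = 5*b + 3 -> t <= -4) <-> (1/2)*b < t + 9.
Before b := 2*b + 2: ((3/4)*t = 10*b + 13 -> t <= -4) <-> b < t + 8
Before skip: ((3/4)*t = 10*b + 13 -> t <= -4) <-> b < t + 8
Before t := 2*b + b + 1: ((31/4)*b = -49/4 -> 3*b <= -5) <-> 2*b > -9
Before skip: ((31/4)*b = -49/4 -> 3*b <= -5) <-> 2*b > -9
The weakest precondition is ((31/4)*b = -49/4 -> 3*b <= -5) <-> 2*b > -9.
Check whether b = -5 implies it.
Countermodel: at the initial state b = -5, the precondition holds but the weakest precondition fails.
Answer: invalid
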